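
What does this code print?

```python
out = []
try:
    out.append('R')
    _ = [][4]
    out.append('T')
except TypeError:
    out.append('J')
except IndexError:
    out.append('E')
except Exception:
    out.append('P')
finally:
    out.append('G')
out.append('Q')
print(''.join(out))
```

Execution trace: 'R' (try body) → 'E' (except IndexError) → 'G' (finally) → 'Q' (after the try/except). Output: REGQ

Answer: REGQ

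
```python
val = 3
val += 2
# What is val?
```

Trace:
`val = 3` → val = 3
`val += 2` → val = 5
So val = 5

Answer: 5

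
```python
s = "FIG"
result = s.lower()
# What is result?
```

Trace:
`s = "FIG"` → s = 'FIG'
`result = s.lower()` → result = 'fig'
So result = 'fig'

Answer: 'fig'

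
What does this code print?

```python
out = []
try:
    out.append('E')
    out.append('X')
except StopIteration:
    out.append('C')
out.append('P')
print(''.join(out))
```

Execution trace: 'E' (try body) → 'X' (try body, no exception) → 'P' (after the try/except). Output: EXP

Answer: EXP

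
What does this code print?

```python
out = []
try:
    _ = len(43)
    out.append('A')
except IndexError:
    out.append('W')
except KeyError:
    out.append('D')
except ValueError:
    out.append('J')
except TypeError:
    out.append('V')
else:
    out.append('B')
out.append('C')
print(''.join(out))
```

Execution trace: 'V' (except TypeError) → 'C' (after the try/except). Output: VC

Answer: VC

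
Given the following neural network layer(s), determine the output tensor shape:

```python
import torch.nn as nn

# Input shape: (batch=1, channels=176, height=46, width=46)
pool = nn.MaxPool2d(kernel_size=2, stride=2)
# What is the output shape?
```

Input: (1, 176, 46, 46) -> Output: (1, 176, 23, 23)

Answer: (1, 176, 23, 23)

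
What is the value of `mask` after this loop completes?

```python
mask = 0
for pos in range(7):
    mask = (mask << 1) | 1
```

Build 7 consecutive 1-bits: 0b1111111
`mask` takes the values: 0 → 1 → 3 → 7 → 15 → 31 → 63 → 127

Answer: 127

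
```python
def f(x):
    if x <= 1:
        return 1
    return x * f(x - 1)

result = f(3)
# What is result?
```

f(3) = 3 * 2 * 1 = 6

Answer: 6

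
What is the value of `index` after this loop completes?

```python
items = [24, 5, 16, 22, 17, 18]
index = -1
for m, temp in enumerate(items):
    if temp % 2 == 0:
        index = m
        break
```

First even number index in [24, 5, 16, 22, 17, 18]
`index` takes the values: -1 → 0

Answer: 0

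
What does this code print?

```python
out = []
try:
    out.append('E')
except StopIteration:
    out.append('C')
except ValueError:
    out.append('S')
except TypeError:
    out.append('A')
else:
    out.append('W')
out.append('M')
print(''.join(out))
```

Execution trace: 'E' (try body, no exception) → 'W' (else) → 'M' (after the try/except). Output: EWM

Answer: EWM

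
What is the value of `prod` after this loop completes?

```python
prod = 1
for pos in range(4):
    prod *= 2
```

2^4 = 16
`prod` takes the values: 1 → 2 → 4 → 8 → 16

Answer: 16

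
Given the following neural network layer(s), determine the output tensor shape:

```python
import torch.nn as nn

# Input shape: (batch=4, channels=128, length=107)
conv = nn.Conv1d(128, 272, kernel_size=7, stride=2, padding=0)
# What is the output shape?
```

Input: (4, 128, 107) -> Output: (4, 272, 51)

Answer: (4, 272, 51)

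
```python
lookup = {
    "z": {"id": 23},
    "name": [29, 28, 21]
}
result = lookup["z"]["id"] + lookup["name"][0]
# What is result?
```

Trace:
`lookup = { ...` → lookup = {'z': {'id': 23}, 'name': [29, 28, 21]}
`result = lookup["z"]["id"] + lookup["name"][0]` → result = 52
So result = 52

Answer: 52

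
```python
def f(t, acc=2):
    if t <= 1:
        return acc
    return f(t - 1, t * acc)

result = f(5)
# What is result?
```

Accumulator trace (n, acc): (5, 2) -> (4, 10) -> (3, 40) -> (2, 120) -> (1, 240) -> return 240

Answer: 240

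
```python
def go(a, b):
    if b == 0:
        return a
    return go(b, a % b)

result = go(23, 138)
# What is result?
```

go(23, 138) -> go(138, 23) -> go(23, 0) -> 23

Answer: 23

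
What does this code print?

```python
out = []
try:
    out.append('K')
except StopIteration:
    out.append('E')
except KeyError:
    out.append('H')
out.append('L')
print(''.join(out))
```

Execution trace: 'K' (try body, no exception) → 'L' (after the try/except). Output: KL

Answer: KL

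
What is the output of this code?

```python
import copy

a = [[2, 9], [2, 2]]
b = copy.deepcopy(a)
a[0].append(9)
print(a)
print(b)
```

Key concept: deep copy is fully independent.
Step by step:
`a = [[2, 9], [2, 2]]` → a = [[2, 9], [2, 2]]
`b = copy.deepcopy(a)` → b = [[2, 9], [2, 2]]
`a[0].append(9)` → a = [[2, 9, 9], [2, 2]]
`print(a)` → prints [[2, 9, 9], [2, 2]]
`print(b)` → prints [[2, 9], [2, 2]]

Answer:
[[2, 9, 9], [2, 2]]
[[2, 9], [2, 2]]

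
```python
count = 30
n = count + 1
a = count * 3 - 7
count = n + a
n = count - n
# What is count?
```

Trace:
`count = 30` → count = 30
`n = count + 1` → n = 31
`a = count * 3 - 7` → a = 83
`count = n + a` → count = 114
`n = count - n` → n = 83
So count = 114

Answer: 114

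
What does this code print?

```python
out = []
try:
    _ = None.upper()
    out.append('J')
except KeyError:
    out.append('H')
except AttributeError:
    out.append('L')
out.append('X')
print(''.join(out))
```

Execution trace: 'L' (except AttributeError) → 'X' (after the try/except). Output: LX

Answer: LX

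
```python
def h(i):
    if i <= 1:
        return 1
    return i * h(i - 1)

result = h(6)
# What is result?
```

h(6) = 6 * 5 * 4 * 3 * 2 * 1 = 720

Answer: 720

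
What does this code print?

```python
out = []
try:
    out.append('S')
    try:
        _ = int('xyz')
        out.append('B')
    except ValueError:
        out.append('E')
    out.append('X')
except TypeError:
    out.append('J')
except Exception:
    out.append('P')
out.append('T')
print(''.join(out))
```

Execution trace: 'S' (try body) → 'E' (inner except ValueError) → 'X' (try body, no exception) → 'T' (after the try/except). Output: SEXT

Answer: SEXT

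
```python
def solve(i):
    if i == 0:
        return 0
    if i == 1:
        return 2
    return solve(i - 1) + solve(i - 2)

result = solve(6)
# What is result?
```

Build up from base cases: solve(0)=0, solve(1)=2, solve(2)=2, solve(3)=4, solve(4)=6, solve(5)=10, solve(6)=16

Answer: 16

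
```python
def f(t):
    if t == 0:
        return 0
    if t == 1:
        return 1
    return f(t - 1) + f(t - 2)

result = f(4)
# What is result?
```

Build up from base cases: f(0)=0, f(1)=1, f(2)=1, f(3)=2, f(4)=3

Answer: 3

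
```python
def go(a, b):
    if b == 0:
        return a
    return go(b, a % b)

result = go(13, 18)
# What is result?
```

go(13, 18) -> go(18, 13) -> go(13, 5) -> go(5, 3) -> go(3, 2) -> go(2, 1) -> go(1, 0) -> 1

Answer: 1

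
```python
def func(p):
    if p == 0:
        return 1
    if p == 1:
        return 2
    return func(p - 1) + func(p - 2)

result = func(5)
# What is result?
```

Build up from base cases: func(0)=1, func(1)=2, func(2)=3, func(3)=5, func(4)=8, func(5)=13

Answer: 13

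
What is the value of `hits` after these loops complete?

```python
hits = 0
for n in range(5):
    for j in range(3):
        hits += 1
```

5 * 3 = 15
`hits` takes the values: 0 → 1 → 2 → 3 → 4 → 5 → 6 → 7 → 8 → 9 → 10 → 11 → 12 → 13 → 14 → 15

Answer: 15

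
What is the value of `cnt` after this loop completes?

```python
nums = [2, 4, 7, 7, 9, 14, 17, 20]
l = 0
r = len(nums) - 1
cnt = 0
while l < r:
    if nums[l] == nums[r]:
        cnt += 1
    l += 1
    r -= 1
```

Count matching pairs from ends
`cnt` takes the values: 0

Answer: 0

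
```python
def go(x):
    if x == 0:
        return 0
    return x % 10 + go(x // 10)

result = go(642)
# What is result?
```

Sum of digits of 642: 2 + 4 + 6 = 12

Answer: 12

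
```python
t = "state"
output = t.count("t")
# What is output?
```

Trace:
`t = "state"` → t = 'state'
`output = t.count("t")` → output = 2
So output = 2

Answer: 2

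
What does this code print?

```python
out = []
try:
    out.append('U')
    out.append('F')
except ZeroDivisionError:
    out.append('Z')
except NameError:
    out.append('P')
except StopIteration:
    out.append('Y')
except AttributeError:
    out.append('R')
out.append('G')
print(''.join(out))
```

Execution trace: 'U' (try body) → 'F' (try body, no exception) → 'G' (after the try/except). Output: UFG

Answer: UFG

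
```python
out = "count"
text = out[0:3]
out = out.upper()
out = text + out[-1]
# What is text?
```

Trace:
`out = "count"` → out = 'count'
`text = out[0:3]` → text = 'cou'
`out = out.upper()` → out = 'COUNT'
`out = text + out[-1]` → out = 'couT'
So text = 'cou'

Answer: 'cou'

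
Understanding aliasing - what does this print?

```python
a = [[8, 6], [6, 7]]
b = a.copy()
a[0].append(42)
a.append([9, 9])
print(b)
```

Key concept: shallow copy with nested lists.
Step by step:
`a = [[8, 6], [6, 7]]` → a = [[8, 6], [6, 7]]
`b = a.copy()` → b = [[8, 6], [6, 7]]
`a[0].append(42)` → a = [[8, 6, 42], [6, 7]]; b = [[8, 6, 42], [6, 7]]
`a.append([9, 9])` → a = [[8, 6, 42], [6, 7], [9, 9]]
`print(b)` → prints [[8, 6, 42], [6, 7]]

Answer: [[8, 6, 42], [6, 7]]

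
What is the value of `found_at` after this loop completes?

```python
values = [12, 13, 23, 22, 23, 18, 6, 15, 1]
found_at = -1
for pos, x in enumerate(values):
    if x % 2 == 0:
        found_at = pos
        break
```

First even number index in [12, 13, 23, 22, 23, 18, 6, 15, 1]
`found_at` takes the values: -1 → 0

Answer: 0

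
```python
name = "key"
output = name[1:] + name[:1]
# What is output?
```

Trace:
`name = "key"` → name = 'key'
`output = name[1:] + name[:1]` → output = 'eyk'
So output = 'eyk'

Answer: 'eyk'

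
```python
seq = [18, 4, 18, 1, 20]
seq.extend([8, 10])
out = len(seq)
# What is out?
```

Trace:
`seq = [18, 4, 18, 1, 20]` → seq = [18, 4, 18, 1, 20]
`seq.extend([8, 10])` → seq = [18, 4, 18, 1, 20, 8, 10]
`out = len(seq)` → out = 7
So out = 7

Answer: 7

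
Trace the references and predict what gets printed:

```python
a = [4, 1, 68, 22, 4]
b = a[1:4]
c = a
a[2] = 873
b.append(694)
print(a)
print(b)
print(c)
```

Key concept: slice vs alias.
Step by step:
`a = [4, 1, 68, 22, 4]` → a = [4, 1, 68, 22, 4]
`b = a[1:4]` → b = [1, 68, 22]
`c = a` → c = [4, 1, 68, 22, 4] (same object as a)
`a[2] = 873` → a = [4, 1, 873, 22, 4] (same object as c); c = [4, 1, 873, 22, 4] (same object as a)
`b.append(694)` → b = [1, 68, 22, 694]
`print(a)` → prints [4, 1, 873, 22, 4]
`print(b)` → prints [1, 68, 22, 694]
`print(c)` → prints [4, 1, 873, 22, 4]

Answer:
[4, 1, 873, 22, 4]
[1, 68, 22, 694]
[4, 1, 873, 22, 4]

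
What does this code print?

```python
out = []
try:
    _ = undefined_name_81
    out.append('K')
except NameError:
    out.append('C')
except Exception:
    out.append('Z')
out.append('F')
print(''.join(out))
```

Execution trace: 'C' (except NameError) → 'F' (after the try/except). Output: CF

Answer: CF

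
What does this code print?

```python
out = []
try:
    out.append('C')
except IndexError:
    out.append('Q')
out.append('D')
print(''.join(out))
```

Execution trace: 'C' (try body, no exception) → 'D' (after the try/except). Output: CD

Answer: CD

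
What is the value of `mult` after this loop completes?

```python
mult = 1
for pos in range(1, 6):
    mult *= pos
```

5! = 120
`mult` takes the values: 1 → 2 → 6 → 24 → 120

Answer: 120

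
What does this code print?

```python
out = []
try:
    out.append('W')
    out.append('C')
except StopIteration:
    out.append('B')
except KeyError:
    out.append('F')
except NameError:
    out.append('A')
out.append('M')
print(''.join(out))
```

Execution trace: 'W' (try body) → 'C' (try body, no exception) → 'M' (after the try/except). Output: WCM

Answer: WCM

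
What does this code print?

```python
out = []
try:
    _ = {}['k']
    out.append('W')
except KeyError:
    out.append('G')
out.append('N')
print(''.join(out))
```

Execution trace: 'G' (except KeyError) → 'N' (after the try/except). Output: GN

Answer: GN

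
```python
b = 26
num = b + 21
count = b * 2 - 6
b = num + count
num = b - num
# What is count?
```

Trace:
`b = 26` → b = 26
`num = b + 21` → num = 47
`count = b * 2 - 6` → count = 46
`b = num + count` → b = 93
`num = b - num` → num = 46
So count = 46

Answer: 46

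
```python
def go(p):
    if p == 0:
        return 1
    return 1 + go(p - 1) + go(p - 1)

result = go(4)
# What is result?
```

go(p) = 1 + 2·go(p-1), go(0)=1. Closed form: (1+1)·2^4 - 1 = 31.

Answer: 31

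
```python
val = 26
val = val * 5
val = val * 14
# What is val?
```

Trace:
`val = 26` → val = 26
`val = val * 5` → val = 130
`val = val * 14` → val = 1820
So val = 1820

Answer: 1820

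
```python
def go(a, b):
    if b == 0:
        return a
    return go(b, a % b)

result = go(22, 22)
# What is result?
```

go(22, 22) -> go(22, 0) -> 22

Answer: 22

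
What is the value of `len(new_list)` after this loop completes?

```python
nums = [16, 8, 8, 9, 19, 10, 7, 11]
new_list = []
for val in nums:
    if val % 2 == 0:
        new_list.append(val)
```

Count even numbers in [16, 8, 8, 9, 19, 10, 7, 11]
`new_list` takes the values: [] → [16] → [16, 8] → [16, 8, 8] → [16, 8, 8, 10]
So `len(new_list)` = 4

Answer: 4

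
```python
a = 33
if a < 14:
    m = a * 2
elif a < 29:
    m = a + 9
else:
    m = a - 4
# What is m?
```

Trace:
`a = 33` → a = 33
`if a < 14: ...` → a < 14 is False, a < 29 is False, take else branch → m = 29
So m = 29

Answer: 29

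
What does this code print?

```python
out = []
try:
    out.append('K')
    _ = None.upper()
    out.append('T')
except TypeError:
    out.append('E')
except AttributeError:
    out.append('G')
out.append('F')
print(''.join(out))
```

Execution trace: 'K' (try body) → 'G' (except AttributeError) → 'F' (after the try/except). Output: KGF

Answer: KGF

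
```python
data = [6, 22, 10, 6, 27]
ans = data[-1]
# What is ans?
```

Trace:
`data = [6, 22, 10, 6, 27]` → data = [6, 22, 10, 6, 27]
`ans = data[-1]` → ans = 27
So ans = 27

Answer: 27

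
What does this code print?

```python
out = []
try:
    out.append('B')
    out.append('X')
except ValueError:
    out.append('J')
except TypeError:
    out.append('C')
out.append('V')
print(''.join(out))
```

Execution trace: 'B' (try body) → 'X' (try body, no exception) → 'V' (after the try/except). Output: BXV

Answer: BXV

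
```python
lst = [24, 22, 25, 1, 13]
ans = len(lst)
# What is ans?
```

Trace:
`lst = [24, 22, 25, 1, 13]` → lst = [24, 22, 25, 1, 13]
`ans = len(lst)` → ans = 5
So ans = 5

Answer: 5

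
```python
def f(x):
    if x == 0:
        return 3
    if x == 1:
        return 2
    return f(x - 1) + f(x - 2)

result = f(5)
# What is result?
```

Build up from base cases: f(0)=3, f(1)=2, f(2)=5, f(3)=7, f(4)=12, f(5)=19

Answer: 19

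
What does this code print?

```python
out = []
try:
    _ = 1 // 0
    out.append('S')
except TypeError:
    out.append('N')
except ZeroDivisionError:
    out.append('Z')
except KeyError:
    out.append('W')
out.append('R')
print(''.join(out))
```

Execution trace: 'Z' (except ZeroDivisionError) → 'R' (after the try/except). Output: ZR

Answer: ZR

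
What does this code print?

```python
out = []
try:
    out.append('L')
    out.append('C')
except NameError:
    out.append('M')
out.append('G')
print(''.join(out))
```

Execution trace: 'L' (try body) → 'C' (try body, no exception) → 'G' (after the try/except). Output: LCG

Answer: LCG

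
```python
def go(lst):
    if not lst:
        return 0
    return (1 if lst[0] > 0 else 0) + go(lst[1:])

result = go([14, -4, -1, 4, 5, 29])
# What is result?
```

Count of positive elements in [14, -4, -1, 4, 5, 29] = 4

Answer: 4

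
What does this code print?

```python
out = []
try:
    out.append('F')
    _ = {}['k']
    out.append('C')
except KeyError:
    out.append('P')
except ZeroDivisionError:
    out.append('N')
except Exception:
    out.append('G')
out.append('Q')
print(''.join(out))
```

Execution trace: 'F' (try body) → 'P' (except KeyError) → 'Q' (after the try/except). Output: FPQ

Answer: FPQ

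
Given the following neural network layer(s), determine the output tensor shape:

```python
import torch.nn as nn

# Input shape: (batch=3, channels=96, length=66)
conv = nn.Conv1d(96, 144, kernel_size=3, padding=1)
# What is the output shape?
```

Input: (3, 96, 66) -> Output: (3, 144, 66)

Answer: (3, 144, 66)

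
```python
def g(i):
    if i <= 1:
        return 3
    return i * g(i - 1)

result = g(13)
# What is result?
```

g(13) = 13 * 12 * 11 * 10 * 9 * 8 * 7 * 6 * 5 * 4 * 3 * 2 * 3 = 18681062400

Answer: 18681062400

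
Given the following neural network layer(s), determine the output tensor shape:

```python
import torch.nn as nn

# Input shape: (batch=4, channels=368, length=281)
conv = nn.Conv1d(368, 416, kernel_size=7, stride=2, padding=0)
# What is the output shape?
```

Input: (4, 368, 281) -> Output: (4, 416, 138)

Answer: (4, 416, 138)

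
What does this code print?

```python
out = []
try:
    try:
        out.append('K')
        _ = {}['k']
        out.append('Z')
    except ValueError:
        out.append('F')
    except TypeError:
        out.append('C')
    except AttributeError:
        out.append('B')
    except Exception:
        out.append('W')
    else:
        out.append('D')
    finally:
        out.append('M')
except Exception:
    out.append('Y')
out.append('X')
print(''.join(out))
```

Execution trace: 'K' (inner try body) → 'W' (inner except Exception) → 'M' (inner finally) → 'X' (after the try/except). Output: KWMX

Answer: KWMX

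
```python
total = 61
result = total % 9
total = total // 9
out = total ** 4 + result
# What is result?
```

Trace:
`total = 61` → total = 61
`result = total % 9` → result = 7
`total = total // 9` → total = 6
`out = total ** 4 + result` → out = 1303
So result = 7

Answer: 7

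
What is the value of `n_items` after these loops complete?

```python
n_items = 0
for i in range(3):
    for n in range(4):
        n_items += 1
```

3 * 4 = 12
`n_items` takes the values: 0 → 1 → 2 → 3 → 4 → 5 → 6 → 7 → 8 → 9 → 10 → 11 → 12

Answer: 12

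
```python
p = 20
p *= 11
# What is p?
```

Trace:
`p = 20` → p = 20
`p *= 11` → p = 220
So p = 220

Answer: 220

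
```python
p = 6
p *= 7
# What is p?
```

Trace:
`p = 6` → p = 6
`p *= 7` → p = 42
So p = 42

Answer: 42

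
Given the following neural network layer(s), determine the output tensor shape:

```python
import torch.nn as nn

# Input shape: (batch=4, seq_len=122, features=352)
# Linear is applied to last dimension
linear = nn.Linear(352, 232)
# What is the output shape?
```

Input: (4, 122, 352) -> Output: (4, 122, 232)

Answer: (4, 122, 232)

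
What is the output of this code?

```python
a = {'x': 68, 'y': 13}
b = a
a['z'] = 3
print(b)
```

Key concept: dict aliasing.
Step by step:
`a = {'x': 68, 'y': 13}` → a = {'x': 68, 'y': 13}
`b = a` → b = {'x': 68, 'y': 13} (same object as a)
`a['z'] = 3` → a = {'x': 68, 'y': 13, 'z': 3} (same object as b); b = {'x': 68, 'y': 13, 'z': 3} (same object as a)
`print(b)` → prints {'x': 68, 'y': 13, 'z': 3}

Answer: {'x': 68, 'y': 13, 'z': 3}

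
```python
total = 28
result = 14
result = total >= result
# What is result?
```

Trace:
`total = 28` → total = 28
`result = 14` → result = 14
`result = total >= result` → result = True
So result = True

Answer: True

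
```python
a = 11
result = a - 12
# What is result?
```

Trace:
`a = 11` → a = 11
`result = a - 12` → result = -1
So result = -1

Answer: -1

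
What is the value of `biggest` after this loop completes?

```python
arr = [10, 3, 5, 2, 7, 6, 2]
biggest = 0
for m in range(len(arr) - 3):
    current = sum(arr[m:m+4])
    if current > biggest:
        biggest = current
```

Max sum of 4-element window in [10, 3, 5, 2, 7, 6, 2]
`biggest` takes the values: 0 → 20

Answer: 20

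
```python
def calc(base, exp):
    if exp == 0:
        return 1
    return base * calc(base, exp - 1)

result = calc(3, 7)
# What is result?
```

calc(3, 7) = 3 * 3 * 3 * 3 * 3 * 3 * 3 = 2187

Answer: 2187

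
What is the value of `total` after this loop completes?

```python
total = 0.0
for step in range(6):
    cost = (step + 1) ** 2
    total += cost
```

Sum of squared losses 1² + 2² + ... + 6²
`total` takes the values: 0.0 → 1.0 → 5.0 → 14.0 → 30.0 → 55.0 → 91.0

Answer: 91.0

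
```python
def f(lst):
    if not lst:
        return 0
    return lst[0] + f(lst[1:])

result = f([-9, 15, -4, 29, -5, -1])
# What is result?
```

(-9) + 15 + (-4) + 29 + (-5) + (-1) + 0 = 25

Answer: 25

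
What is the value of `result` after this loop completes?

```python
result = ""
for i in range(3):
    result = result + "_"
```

Repeat '_' 3 times
`result` takes the values: "" → "_" → "__" → "___"

Answer: "___"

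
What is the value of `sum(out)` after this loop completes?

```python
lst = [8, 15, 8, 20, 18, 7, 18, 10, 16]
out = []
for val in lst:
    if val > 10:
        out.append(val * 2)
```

Sum of doubled values > 10
`out` takes the values: [] → [30] → [30, 40] → [30, 40, 36] → [30, 40, 36, 36] → [30, 40, 36, 36, 32]
So `sum(out)` = 174

Answer: 174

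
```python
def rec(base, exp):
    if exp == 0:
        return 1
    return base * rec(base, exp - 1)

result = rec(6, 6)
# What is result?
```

rec(6, 6) = 6 * 6 * 6 * 6 * 6 * 6 = 46656

Answer: 46656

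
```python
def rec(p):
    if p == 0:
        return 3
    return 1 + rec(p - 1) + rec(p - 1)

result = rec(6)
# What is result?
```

rec(p) = 1 + 2·rec(p-1), rec(0)=3. Closed form: (3+1)·2^6 - 1 = 255.

Answer: 255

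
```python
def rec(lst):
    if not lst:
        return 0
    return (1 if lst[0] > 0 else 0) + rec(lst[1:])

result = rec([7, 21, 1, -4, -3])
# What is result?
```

Count of positive elements in [7, 21, 1, -4, -3] = 3

Answer: 3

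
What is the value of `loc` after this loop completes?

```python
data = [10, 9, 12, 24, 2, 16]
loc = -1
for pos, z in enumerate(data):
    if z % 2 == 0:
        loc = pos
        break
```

First even number index in [10, 9, 12, 24, 2, 16]
`loc` takes the values: -1 → 0

Answer: 0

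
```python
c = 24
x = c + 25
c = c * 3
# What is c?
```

Trace:
`c = 24` → c = 24
`x = c + 25` → x = 49
`c = c * 3` → c = 72
So c = 72

Answer: 72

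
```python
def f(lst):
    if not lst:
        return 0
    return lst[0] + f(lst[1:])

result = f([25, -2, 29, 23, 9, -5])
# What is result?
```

25 + (-2) + 29 + 23 + 9 + (-5) + 0 = 79

Answer: 79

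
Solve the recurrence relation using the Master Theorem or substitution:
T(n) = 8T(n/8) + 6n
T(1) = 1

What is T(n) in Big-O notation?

By Master Theorem: a=8, b=8, f(n)=6n. Since log_8(8) = 1 and f(n) = Θ(n^1), Case 2 applies. T(n) = O(n log n).

Answer: O(n log n)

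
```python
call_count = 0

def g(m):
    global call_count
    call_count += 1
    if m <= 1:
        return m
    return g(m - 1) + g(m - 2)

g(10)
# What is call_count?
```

Calls(m) = 1 + Calls(m-1) + Calls(m-2); Calls(0)=Calls(1)=1. For m=10 this gives 177.

Answer: 177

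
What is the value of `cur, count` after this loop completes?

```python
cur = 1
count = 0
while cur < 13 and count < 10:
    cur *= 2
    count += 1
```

Double until >= 13 or 10 iterations
`cur, count` takes the values: (1, 0) → (2, 0) → (2, 1) → (4, 1) → (4, 2) → (8, 2) → (8, 3) → (16, 3) → (16, 4)

Answer: 16, 4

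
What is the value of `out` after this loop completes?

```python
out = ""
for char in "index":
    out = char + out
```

Reverse 'index'
`out` takes the values: "" → "i" → "ni" → "dni" → "edni" → "xedni"

Answer: "xedni"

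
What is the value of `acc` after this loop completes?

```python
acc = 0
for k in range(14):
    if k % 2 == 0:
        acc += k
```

Sum of even numbers 0 to 13
`acc` takes the values: 0 → 2 → 6 → 12 → 20 → 30 → 42

Answer: 42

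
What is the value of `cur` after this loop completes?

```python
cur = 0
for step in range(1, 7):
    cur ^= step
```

XOR of 1 to 6
`cur` takes the values: 0 → 1 → 3 → 0 → 4 → 1 → 7

Answer: 7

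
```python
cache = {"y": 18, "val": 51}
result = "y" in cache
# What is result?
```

Trace:
`cache = {"y": 18, "val": 51}` → cache = {'y': 18, 'val': 51}
`result = "y" in cache` → result = True
So result = True

Answer: True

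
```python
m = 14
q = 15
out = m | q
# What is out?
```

Trace:
`m = 14` → m = 14
`q = 15` → q = 15
`out = m | q` → out = 15
So out = 15

Answer: 15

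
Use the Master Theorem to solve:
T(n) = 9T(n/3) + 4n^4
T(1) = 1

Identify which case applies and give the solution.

a=9, b=3, f(n)=4n^4. log_3(9) = 2. Since c=4 > 2 and the regularity condition holds (9(n/3)^4 = (9/3^4)n^4 with 9/3^4 < 1), Case 3 applies: T(n) = Θ(f(n)) = O(n^4).

Answer: O(n^4) - Case 3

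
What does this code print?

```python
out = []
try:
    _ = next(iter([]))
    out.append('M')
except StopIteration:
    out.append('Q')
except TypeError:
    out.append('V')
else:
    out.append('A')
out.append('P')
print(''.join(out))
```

Execution trace: 'Q' (except StopIteration) → 'P' (after the try/except). Output: QP

Answer: QP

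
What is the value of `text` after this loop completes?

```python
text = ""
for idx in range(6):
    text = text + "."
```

Repeat '.' 6 times
`text` takes the values: "" → "." → ".." → "..." → "...." → "....." → "......"

Answer: "......"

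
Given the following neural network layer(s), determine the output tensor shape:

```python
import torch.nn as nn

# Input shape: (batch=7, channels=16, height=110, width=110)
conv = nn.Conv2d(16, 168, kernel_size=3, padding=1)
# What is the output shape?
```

Input: (7, 16, 110, 110) -> Output: (7, 168, 110, 110)

Answer: (7, 168, 110, 110)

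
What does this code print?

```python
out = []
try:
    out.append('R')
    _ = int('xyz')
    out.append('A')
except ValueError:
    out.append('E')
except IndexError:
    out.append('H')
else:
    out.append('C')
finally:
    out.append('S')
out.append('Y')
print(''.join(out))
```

Execution trace: 'R' (try body) → 'E' (except ValueError) → 'S' (finally) → 'Y' (after the try/except). Output: RESY

Answer: RESY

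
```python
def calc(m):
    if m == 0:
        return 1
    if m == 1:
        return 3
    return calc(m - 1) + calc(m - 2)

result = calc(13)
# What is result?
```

Build up from base cases: calc(0)=1, calc(1)=3, calc(2)=4, calc(3)=7, calc(4)=11, calc(5)=18, calc(6)=29, ..., calc(13)=843

Answer: 843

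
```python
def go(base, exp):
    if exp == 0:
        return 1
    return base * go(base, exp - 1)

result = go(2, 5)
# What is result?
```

go(2, 5) = 2 * 2 * 2 * 2 * 2 = 32

Answer: 32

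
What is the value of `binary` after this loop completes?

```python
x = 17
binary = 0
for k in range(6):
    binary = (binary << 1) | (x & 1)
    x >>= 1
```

Reverse lowest 6 bits of 17
`binary` takes the values: 0 → 1 → 2 → 4 → 8 → 17 → 34

Answer: 34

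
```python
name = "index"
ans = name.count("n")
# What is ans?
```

Trace:
`name = "index"` → name = 'index'
`ans = name.count("n")` → ans = 1
So ans = 1

Answer: 1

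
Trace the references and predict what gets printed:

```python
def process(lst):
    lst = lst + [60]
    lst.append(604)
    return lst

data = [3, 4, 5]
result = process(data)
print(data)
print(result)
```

Key concept: rebinding parameter vs mutation.
Step by step:
`data = [3, 4, 5]` → data = [3, 4, 5]
`result = process(data)` → result = [3, 4, 5, 60, 604]
`print(data)` → prints [3, 4, 5]
`print(result)` → prints [3, 4, 5, 60, 604]

Answer:
[3, 4, 5]
[3, 4, 5, 60, 604]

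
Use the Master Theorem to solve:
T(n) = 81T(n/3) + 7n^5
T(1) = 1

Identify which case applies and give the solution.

a=81, b=3, f(n)=7n^5. log_3(81) = 4. Since c=5 > 4 and the regularity condition holds (81(n/3)^5 = (81/3^5)n^5 with 81/3^5 < 1), Case 3 applies: T(n) = Θ(f(n)) = O(n^5).

Answer: O(n^5) - Case 3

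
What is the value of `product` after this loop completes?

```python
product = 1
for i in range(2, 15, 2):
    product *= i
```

Product of even numbers 2 to 14
`product` takes the values: 1 → 2 → 8 → 48 → 384 → 3840 → 46080 → 645120

Answer: 645120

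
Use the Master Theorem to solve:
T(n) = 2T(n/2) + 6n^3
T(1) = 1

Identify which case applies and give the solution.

a=2, b=2, f(n)=6n^3. log_2(2) = 1. Since c=3 > 1 and the regularity condition holds (2(n/2)^3 = (2/2^3)n^3 with 2/2^3 < 1), Case 3 applies: T(n) = Θ(f(n)) = O(n^3).

Answer: O(n^3) - Case 3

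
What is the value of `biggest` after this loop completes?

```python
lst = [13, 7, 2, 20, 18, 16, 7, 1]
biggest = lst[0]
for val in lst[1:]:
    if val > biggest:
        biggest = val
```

Maximum of [13, 7, 2, 20, 18, 16, 7, 1]
`biggest` takes the values: 13 → 20

Answer: 20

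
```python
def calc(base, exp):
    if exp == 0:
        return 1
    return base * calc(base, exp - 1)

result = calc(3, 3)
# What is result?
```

calc(3, 3) = 3 * 3 * 3 = 27

Answer: 27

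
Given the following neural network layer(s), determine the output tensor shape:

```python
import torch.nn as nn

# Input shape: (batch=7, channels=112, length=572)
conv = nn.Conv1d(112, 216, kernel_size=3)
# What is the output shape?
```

Input: (7, 112, 572) -> Output: (7, 216, 570)

Answer: (7, 216, 570)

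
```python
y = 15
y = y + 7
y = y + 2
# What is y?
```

Trace:
`y = 15` → y = 15
`y = y + 7` → y = 22
`y = y + 2` → y = 24
So y = 24

Answer: 24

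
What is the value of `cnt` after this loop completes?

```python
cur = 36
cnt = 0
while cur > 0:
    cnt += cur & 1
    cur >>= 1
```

Count set bits in 36 (binary: 0b100100)
`cnt` takes the values: 0 → 1 → 2

Answer: 2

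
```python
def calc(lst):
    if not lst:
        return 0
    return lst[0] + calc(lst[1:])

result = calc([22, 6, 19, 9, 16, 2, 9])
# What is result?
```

22 + 6 + 19 + 9 + 16 + 2 + 9 + 0 = 83

Answer: 83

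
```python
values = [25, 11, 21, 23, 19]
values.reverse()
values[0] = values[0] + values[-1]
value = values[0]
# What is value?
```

Trace:
`values = [25, 11, 21, 23, 19]` → values = [25, 11, 21, 23, 19]
`values.reverse()` → values = [19, 23, 21, 11, 25]
`values[0] = values[0] + values[-1]` → values = [44, 23, 21, 11, 25]
`value = values[0]` → value = 44
So value = 44

Answer: 44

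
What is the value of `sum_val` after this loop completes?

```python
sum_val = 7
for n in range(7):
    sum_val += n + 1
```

Start at 7, add 1 to 7 = 35
`sum_val` takes the values: 7 → 8 → 10 → 13 → 17 → 22 → 28 → 35

Answer: 35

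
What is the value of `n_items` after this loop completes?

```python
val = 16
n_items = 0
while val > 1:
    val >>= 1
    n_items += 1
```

Count right shifts until 1
`n_items` takes the values: 0 → 1 → 2 → 3 → 4

Answer: 4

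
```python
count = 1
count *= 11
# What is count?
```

Trace:
`count = 1` → count = 1
`count *= 11` → count = 11
So count = 11

Answer: 11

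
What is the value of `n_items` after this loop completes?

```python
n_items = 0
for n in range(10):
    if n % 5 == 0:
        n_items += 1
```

Count numbers divisible by 5 in range(10)
`n_items` takes the values: 0 → 1 → 2

Answer: 2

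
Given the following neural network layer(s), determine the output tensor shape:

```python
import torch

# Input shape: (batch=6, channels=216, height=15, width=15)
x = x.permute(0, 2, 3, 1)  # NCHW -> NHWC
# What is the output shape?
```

Input: (6, 216, 15, 15) -> Output: (6, 15, 15, 216)

Answer: (6, 15, 15, 216)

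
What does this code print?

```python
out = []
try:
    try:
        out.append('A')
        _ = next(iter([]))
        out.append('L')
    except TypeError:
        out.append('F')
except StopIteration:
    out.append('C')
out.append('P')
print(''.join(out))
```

Execution trace: 'A' (try body) → 'C' (outer except StopIteration) → 'P' (after the try/except). Output: ACP

Answer: ACP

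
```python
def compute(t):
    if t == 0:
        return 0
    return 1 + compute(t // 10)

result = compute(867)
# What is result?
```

Count of digits of 867: 3

Answer: 3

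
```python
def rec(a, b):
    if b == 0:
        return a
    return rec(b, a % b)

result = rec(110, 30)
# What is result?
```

rec(110, 30) -> rec(30, 20) -> rec(20, 10) -> rec(10, 0) -> 10

Answer: 10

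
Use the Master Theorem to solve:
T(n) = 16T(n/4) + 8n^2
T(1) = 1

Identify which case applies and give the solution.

a=16, b=4, f(n)=8n^2. log_4(16) = 2. Since c=2 = 2, Case 2 applies: T(n) = Θ(n^log_b(a) · log n) = O(n^2 log n).

Answer: O(n^2 log n) - Case 2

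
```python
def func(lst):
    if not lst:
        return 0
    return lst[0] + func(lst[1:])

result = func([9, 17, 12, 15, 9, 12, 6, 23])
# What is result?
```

9 + 17 + 12 + 15 + 9 + 12 + 6 + 23 + 0 = 103

Answer: 103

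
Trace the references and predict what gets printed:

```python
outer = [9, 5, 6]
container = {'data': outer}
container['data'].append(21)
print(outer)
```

Key concept: dict holds reference to list.
Step by step:
`outer = [9, 5, 6]` → outer = [9, 5, 6]
`container = {'data': outer}` → container = {'data': [9, 5, 6]}
`container['data'].append(21)` → outer = [9, 5, 6, 21]; container = {'data': [9, 5, 6, 21]}
`print(outer)` → prints [9, 5, 6, 21]

Answer: [9, 5, 6, 21]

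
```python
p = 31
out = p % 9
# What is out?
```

Trace:
`p = 31` → p = 31
`out = p % 9` → out = 4
So out = 4

Answer: 4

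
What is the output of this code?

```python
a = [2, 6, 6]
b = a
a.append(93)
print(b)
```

Key concept: basic list aliasing.
Step by step:
`a = [2, 6, 6]` → a = [2, 6, 6]
`b = a` → b = [2, 6, 6] (same object as a)
`a.append(93)` → a = [2, 6, 6, 93] (same object as b); b = [2, 6, 6, 93] (same object as a)
`print(b)` → prints [2, 6, 6, 93]

Answer: [2, 6, 6, 93]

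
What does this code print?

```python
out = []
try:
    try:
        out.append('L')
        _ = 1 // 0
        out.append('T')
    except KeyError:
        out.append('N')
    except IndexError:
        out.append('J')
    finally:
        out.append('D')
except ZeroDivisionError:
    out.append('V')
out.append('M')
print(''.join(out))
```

Execution trace: 'L' (try body) → 'D' (finally) → 'V' (outer except ZeroDivisionError) → 'M' (after the try/except). Output: LDVM

Answer: LDVM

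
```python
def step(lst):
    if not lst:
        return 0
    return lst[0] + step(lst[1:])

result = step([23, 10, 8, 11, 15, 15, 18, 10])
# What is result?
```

23 + 10 + 8 + 11 + 15 + 15 + 18 + 10 + 0 = 110

Answer: 110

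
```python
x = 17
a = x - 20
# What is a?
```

Trace:
`x = 17` → x = 17
`a = x - 20` → a = -3
So a = -3

Answer: -3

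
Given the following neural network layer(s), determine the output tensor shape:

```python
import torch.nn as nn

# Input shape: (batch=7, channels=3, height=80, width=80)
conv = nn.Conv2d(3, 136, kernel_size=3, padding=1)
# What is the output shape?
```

Input: (7, 3, 80, 80) -> Output: (7, 136, 80, 80)

Answer: (7, 136, 80, 80)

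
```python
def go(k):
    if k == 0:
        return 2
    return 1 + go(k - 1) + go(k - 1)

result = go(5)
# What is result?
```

go(k) = 1 + 2·go(k-1), go(0)=2. Closed form: (2+1)·2^5 - 1 = 95.

Answer: 95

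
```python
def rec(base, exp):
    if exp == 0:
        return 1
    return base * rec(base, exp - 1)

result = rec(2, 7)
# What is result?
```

rec(2, 7) = 2 * 2 * 2 * 2 * 2 * 2 * 2 = 128

Answer: 128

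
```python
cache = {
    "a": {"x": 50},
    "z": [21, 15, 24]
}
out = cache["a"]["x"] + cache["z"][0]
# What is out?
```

Trace:
`cache = { ...` → cache = {'a': {'x': 50}, 'z': [21, 15, 24]}
`out = cache["a"]["x"] + cache["z"][0]` → out = 71
So out = 71

Answer: 71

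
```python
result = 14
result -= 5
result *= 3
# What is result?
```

Trace:
`result = 14` → result = 14
`result -= 5` → result = 9
`result *= 3` → result = 27
So result = 27

Answer: 27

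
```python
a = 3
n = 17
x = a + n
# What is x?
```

Trace:
`a = 3` → a = 3
`n = 17` → n = 17
`x = a + n` → x = 20
So x = 20

Answer: 20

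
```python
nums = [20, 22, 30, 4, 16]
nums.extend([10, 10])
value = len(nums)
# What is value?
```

Trace:
`nums = [20, 22, 30, 4, 16]` → nums = [20, 22, 30, 4, 16]
`nums.extend([10, 10])` → nums = [20, 22, 30, 4, 16, 10, 10]
`value = len(nums)` → value = 7
So value = 7

Answer: 7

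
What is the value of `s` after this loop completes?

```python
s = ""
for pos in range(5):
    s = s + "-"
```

Repeat '-' 5 times
`s` takes the values: "" → "-" → "--" → "---" → "----" → "-----"

Answer: "-----"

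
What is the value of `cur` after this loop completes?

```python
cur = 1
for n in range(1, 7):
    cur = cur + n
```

Start at 1, add 1 through 6
`cur` takes the values: 1 → 2 → 4 → 7 → 11 → 16 → 22

Answer: 22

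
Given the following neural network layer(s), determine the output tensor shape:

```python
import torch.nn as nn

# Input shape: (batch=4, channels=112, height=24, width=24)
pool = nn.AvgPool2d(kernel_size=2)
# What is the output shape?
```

Input: (4, 112, 24, 24) -> Output: (4, 112, 12, 12)

Answer: (4, 112, 12, 12)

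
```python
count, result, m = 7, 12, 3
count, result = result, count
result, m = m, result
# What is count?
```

Trace:
`count, result, m = 7, 12, 3` → count = 7; result = 12; m = 3
`count, result = result, count` → count = 12; result = 7
`result, m = m, result` → result = 3; m = 7
So count = 12

Answer: 12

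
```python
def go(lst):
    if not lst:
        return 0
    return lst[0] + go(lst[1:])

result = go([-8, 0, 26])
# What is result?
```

(-8) + 0 + 26 + 0 = 18

Answer: 18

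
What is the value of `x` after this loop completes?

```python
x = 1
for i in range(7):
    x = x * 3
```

Multiply by 3, 7 times: 1 * 3^7 = 2187
`x` takes the values: 1 → 3 → 9 → 27 → 81 → 243 → 729 → 2187

Answer: 2187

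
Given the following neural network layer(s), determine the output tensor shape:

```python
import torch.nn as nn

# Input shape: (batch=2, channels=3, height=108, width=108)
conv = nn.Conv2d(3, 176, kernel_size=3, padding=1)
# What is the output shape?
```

Input: (2, 3, 108, 108) -> Output: (2, 176, 108, 108)

Answer: (2, 176, 108, 108)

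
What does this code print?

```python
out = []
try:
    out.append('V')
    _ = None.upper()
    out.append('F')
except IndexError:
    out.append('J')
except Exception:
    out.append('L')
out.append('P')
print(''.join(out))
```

Execution trace: 'V' (try body) → 'L' (except Exception) → 'P' (after the try/except). Output: VLP

Answer: VLP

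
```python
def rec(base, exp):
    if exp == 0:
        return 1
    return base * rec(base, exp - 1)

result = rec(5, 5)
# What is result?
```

rec(5, 5) = 5 * 5 * 5 * 5 * 5 = 3125

Answer: 3125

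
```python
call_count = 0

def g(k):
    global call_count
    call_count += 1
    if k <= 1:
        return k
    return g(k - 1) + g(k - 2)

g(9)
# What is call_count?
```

Calls(k) = 1 + Calls(k-1) + Calls(k-2); Calls(0)=Calls(1)=1. For k=9 this gives 109.

Answer: 109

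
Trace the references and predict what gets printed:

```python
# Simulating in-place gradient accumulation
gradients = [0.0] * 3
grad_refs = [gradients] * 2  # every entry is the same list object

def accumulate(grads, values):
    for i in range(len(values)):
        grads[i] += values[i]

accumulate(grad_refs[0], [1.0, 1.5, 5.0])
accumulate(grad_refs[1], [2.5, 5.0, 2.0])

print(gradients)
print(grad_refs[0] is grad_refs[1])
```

Key concept: gradient accumulation aliasing.
Step by step:
`gradients = [0.0] * 3` → gradients = [0.0, 0.0, 0.0]
`grad_refs = [gradients] * 2` → grad_refs = [[0.0, 0.0, 0.0], [0.0, 0.0, 0.0]]
`accumulate(grad_refs[0], [1.0, 1.5, 5.0])` → gradients = [1.0, 1.5, 5.0]; grad_refs = [[1.0, 1.5, 5.0], [1.0, 1.5, 5.0]]
`accumulate(grad_refs[1], [2.5, 5.0, 2.0])` → gradients = [3.5, 6.5, 7.0]; grad_refs = [[3.5, 6.5, 7.0], [3.5, 6.5, 7.0]]
`print(gradients)` → prints [3.5, 6.5, 7.0]
`print(grad_refs[0] is grad_refs[1])` → prints True

Answer:
[3.5, 6.5, 7.0]
True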